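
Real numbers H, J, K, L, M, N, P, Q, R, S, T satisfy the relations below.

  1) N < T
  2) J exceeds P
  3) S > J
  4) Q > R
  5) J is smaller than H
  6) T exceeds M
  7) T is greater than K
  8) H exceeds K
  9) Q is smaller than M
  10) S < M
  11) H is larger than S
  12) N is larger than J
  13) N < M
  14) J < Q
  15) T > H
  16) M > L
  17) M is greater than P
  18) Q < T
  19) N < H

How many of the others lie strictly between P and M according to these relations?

4

Chaining upward from P reaches: J, N, S, Q, H, T.
Chaining downward from M reaches: R, J, N, S, L, Q.
Strictly between P and M are those in both lists: J, N, S, Q — 4 elements.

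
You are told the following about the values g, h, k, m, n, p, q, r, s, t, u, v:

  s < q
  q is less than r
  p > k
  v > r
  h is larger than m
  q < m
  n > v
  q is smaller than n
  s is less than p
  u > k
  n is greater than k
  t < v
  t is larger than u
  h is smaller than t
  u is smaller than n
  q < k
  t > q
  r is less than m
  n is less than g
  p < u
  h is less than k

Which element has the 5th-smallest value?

h

The consecutive relations fix a unique order: s < q < r < m < h < k < p < u < t < v < n < g.
The 5th smallest is h.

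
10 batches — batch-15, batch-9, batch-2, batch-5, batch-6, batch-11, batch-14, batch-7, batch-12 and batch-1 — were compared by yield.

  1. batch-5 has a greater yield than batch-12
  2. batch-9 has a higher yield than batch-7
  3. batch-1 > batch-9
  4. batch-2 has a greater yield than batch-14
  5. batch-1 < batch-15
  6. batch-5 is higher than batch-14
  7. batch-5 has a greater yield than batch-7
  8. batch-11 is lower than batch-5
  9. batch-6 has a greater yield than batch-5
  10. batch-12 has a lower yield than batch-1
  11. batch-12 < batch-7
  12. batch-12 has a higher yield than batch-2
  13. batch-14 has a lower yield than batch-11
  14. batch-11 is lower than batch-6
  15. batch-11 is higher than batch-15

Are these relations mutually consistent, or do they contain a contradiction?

consistent

Every relation is compatible with batch-14 < batch-2 < batch-12 < batch-7 < batch-9 < batch-1 < batch-15 < batch-11 < batch-5 < batch-6; the set is consistent.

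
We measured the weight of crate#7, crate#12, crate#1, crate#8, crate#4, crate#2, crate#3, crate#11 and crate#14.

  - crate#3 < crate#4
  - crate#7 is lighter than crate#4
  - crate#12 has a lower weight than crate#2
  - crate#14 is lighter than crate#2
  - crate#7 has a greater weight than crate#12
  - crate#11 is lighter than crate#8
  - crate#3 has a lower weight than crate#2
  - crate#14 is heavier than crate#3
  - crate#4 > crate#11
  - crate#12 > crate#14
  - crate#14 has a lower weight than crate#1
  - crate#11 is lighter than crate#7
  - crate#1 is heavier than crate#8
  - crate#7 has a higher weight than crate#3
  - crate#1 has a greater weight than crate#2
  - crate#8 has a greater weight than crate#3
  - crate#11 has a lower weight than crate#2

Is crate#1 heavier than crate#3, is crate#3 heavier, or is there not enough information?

Chaining the given relations: crate#3 < crate#14 < crate#12 < crate#2 < crate#1.
So crate#1 is heavier.

crate#1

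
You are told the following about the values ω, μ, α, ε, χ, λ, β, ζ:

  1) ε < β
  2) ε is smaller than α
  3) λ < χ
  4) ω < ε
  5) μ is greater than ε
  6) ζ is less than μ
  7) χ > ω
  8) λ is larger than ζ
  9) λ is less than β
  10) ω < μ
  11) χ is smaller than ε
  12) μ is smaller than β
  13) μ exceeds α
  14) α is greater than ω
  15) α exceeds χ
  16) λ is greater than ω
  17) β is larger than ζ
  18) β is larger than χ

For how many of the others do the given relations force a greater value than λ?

From λ the given relations immediately reach χ, β.
From those, ε, α — 4 in total.
From those, μ — 5 in total.
Nothing else is reachable above λ; 5 in all.

5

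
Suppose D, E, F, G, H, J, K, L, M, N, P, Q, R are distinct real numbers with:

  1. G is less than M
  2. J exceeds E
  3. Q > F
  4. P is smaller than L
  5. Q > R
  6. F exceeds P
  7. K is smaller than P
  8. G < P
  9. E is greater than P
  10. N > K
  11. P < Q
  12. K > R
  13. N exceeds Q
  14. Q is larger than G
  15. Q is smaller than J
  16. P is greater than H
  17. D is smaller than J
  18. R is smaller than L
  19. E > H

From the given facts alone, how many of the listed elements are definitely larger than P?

The elements the relations force above P are F, E, Q, L, N, J — no chain reaches any other.
That is 6.

6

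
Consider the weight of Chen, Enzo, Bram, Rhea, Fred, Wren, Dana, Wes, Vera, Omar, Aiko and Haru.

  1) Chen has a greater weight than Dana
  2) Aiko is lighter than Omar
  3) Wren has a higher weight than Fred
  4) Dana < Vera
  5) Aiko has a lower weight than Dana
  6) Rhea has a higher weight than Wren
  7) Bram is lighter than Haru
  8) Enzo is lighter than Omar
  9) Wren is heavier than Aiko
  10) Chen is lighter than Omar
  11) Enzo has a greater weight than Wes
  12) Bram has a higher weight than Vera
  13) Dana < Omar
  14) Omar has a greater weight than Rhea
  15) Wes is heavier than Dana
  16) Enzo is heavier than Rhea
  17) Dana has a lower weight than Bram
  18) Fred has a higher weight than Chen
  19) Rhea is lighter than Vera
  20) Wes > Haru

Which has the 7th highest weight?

Rhea

Chaining the given pairs: Aiko < Dana < Chen < Fred < Wren < Rhea < Vera < Bram < Haru < Wes < Enzo < Omar.
The 7th largest is Rhea.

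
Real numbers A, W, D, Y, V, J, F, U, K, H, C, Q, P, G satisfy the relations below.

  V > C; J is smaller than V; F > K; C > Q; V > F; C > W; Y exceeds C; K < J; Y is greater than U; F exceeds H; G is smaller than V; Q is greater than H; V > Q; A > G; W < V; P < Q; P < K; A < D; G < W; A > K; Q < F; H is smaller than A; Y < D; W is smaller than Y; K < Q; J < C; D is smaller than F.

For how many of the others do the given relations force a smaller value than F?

12

The elements the relations force below F are P, K, H, U, G, J, Q, W, A, C, Y, D — no chain reaches any other.
That is 12.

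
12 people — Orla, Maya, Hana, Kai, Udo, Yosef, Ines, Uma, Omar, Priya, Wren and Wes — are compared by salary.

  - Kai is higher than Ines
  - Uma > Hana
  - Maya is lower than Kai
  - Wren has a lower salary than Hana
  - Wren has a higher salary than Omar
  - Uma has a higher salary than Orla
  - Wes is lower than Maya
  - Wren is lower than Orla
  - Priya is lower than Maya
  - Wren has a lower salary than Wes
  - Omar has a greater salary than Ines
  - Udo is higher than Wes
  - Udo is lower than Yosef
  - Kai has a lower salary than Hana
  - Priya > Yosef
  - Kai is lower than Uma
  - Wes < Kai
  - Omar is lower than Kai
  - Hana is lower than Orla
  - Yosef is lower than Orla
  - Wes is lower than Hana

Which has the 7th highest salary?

Yosef

Piecing the relations together gives one ordering: Ines < Omar < Wren < Wes < Udo < Yosef < Priya < Maya < Kai < Hana < Orla < Uma.
The 7th largest is Yosef.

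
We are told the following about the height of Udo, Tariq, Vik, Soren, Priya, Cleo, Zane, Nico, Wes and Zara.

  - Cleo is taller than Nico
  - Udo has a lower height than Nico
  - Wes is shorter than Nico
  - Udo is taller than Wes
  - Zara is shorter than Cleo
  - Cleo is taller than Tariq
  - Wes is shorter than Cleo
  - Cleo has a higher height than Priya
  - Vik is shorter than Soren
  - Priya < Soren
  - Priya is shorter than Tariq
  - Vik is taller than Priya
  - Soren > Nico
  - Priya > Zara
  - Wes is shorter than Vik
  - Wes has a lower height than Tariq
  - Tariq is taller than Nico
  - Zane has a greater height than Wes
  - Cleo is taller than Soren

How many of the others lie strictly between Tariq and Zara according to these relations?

1

The relations place Zara below Tariq. An element lies strictly between them when it is forced above Zara and also forced below Tariq.
Above Zara: {Priya, Vik, Soren, Cleo}. Below Tariq: {Wes, Udo, Nico, Priya}.
Intersection: {Priya} — 1.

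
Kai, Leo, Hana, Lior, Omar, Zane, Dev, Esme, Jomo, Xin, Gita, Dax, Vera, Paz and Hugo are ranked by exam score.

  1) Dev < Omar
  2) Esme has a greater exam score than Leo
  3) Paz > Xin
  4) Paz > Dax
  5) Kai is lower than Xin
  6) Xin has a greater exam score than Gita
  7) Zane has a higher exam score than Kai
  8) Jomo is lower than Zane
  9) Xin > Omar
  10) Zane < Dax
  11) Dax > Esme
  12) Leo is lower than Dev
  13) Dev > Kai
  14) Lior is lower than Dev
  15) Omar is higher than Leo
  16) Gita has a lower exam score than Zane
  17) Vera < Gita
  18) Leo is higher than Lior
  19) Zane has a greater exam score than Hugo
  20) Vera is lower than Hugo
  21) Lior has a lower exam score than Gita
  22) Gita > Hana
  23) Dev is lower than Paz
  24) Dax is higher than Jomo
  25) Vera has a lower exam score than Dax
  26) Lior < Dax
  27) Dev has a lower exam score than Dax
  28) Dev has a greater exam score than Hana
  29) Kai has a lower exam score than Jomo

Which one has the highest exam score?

Hana is not greatest since Hana < Dev; Vera is not greatest since Vera < Hugo; Lior is not greatest since Lior < Gita; Hugo is not greatest since Hugo < Zane; Gita is not greatest since Gita < Xin; Kai is not greatest since Kai < Jomo; Leo is not greatest since Leo < Omar; Jomo is not greatest since Jomo < Dax; Zane is not greatest since Zane < Dax; Esme is not greatest since Esme < Dax; Dev is not greatest since Dev < Omar; Omar is not greatest since Omar < Xin; Xin is not greatest since Xin < Paz; Dax is not greatest since Dax < Paz.
Only Paz has nothing above it, so Paz is the highest exam score.

Paz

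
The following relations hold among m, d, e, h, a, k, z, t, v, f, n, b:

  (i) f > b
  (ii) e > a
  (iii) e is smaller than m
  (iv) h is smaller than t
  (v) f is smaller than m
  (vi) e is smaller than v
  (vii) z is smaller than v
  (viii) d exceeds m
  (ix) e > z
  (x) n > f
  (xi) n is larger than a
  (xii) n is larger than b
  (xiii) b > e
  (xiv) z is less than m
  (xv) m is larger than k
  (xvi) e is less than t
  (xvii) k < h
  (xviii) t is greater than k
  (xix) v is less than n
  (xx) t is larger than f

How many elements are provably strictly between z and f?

2

The relations place z below f. An element lies strictly between them when it is forced above z and also forced below f.
Above z: {e, v, b, m, n, d, t}. Below f: {a, e, b}.
Intersection: {e, b} — 2.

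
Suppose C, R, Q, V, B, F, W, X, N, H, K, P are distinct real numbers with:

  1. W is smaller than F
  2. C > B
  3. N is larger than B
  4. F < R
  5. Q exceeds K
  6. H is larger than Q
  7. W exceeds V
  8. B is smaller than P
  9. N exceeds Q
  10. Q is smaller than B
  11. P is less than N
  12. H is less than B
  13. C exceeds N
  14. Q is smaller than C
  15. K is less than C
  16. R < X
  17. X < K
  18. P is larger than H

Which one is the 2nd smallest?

The consecutive relations fix a unique order: V < W < F < R < X < K < Q < H < B < P < N < C.
Counting 2 from the smallest end gives W.

W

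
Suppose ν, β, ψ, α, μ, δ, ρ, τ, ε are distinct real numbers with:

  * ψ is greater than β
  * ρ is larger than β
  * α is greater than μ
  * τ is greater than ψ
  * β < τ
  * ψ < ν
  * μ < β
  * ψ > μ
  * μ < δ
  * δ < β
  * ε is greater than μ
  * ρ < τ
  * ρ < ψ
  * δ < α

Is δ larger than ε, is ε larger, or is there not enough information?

Following every chain through ε: below ε we get μ.
δ is not reached, and no chain runs the other way from δ to ε.
So the given relations leave the order of ε and δ undetermined.

undetermined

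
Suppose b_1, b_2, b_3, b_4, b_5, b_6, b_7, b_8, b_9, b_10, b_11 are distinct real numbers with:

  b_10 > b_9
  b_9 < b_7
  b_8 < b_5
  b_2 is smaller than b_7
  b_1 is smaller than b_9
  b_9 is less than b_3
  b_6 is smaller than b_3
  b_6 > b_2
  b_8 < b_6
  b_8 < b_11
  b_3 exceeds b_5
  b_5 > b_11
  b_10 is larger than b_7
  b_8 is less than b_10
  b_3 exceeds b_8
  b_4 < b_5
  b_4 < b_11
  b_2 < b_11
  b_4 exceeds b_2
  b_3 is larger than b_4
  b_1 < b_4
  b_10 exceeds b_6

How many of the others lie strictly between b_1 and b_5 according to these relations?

2

The relations place b_1 below b_5. An element lies strictly between them when it is forced above b_1 and also forced below b_5.
Above b_1: {b_9, b_7, b_4, b_11, b_3, b_10}. Below b_5: {b_2, b_8, b_4, b_11}.
Intersection: {b_4, b_11} — 2.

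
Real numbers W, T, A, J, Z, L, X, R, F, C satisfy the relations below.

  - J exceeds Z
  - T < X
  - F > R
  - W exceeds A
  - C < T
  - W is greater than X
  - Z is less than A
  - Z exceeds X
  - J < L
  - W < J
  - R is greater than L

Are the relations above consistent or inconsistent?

Every relation is compatible with C < T < X < Z < A < W < J < L < R < F; the set is consistent.

consistent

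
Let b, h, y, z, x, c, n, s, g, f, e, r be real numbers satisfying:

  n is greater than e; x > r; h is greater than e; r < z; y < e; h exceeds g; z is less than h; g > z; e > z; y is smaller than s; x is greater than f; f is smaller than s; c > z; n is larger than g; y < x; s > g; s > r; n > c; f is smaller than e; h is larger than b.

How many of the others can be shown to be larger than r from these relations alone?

8

Directly above r: z, x, s.
One step further: c, g, e, h (7 so far).
One step further: n (8 so far).
Nothing else is reachable above r; 8 in all.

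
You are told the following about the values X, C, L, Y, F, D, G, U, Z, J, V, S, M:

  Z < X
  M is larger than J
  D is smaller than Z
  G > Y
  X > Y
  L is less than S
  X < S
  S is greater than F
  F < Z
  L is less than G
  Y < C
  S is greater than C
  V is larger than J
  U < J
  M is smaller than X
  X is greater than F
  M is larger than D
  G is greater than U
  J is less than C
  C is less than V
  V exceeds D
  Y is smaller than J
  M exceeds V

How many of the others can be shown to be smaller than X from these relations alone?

9

From X the given relations immediately reach Y, F, Z, M.
From those, D, J, V — 7 in total.
From those, U, C — 9 in total.
Nothing else is reachable below X; 9 in all.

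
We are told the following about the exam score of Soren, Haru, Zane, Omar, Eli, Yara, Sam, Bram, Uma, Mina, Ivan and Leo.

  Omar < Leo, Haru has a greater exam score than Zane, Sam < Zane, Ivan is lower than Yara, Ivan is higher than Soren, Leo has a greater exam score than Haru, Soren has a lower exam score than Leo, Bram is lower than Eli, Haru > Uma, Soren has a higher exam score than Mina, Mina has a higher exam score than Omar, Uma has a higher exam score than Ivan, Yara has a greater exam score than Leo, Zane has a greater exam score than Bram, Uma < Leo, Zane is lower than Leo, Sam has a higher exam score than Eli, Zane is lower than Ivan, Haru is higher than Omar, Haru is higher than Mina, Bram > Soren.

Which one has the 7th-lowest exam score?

Chaining the given pairs: Omar < Mina < Soren < Bram < Eli < Sam < Zane < Ivan < Uma < Haru < Leo < Yara.
Counting 7 from the smallest end gives Zane.

Zane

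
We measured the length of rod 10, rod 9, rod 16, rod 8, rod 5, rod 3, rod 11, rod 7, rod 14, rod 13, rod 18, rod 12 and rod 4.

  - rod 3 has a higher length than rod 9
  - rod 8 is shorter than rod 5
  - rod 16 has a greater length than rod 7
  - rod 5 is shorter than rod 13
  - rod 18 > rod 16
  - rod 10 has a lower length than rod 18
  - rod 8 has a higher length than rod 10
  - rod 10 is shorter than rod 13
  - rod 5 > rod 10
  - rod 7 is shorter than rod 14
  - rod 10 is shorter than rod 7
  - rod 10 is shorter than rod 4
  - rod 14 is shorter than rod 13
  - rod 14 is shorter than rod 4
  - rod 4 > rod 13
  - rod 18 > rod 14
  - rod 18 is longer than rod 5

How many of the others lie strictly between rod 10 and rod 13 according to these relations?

4

The relations place rod 10 below rod 13. An element lies strictly between them when it is forced above rod 10 and also forced below rod 13.
Above rod 10: {rod 8, rod 7, rod 16, rod 5, rod 14, rod 18, rod 4}. Below rod 13: {rod 8, rod 7, rod 5, rod 14}.
Intersection: {rod 8, rod 7, rod 5, rod 14} — 4.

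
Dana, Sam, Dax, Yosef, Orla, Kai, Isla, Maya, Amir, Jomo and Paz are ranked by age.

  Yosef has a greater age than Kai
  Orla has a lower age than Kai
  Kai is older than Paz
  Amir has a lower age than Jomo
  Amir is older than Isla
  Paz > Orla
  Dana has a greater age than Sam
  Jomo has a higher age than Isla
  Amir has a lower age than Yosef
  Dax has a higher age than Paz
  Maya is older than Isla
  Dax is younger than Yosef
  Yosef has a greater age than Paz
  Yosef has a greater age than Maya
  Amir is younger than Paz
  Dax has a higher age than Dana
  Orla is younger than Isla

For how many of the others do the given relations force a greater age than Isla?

7

The elements the relations force above Isla are Amir, Paz, Maya, Kai, Jomo, Dax, Yosef — no chain reaches any other.
That is 7.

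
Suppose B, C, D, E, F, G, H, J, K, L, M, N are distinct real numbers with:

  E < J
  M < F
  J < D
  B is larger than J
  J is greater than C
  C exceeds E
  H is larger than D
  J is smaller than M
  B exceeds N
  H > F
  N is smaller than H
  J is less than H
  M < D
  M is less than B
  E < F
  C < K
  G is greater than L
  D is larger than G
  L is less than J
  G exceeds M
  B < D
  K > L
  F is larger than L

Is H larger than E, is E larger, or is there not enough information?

H

E < C and C < J give E < J.
With J < M: E < C < J < M.
With M < G: E < C < J < M < G.
Then G < D extends the chain to D.
With D < H: E < C < J < M < G < D < H.
So H is larger.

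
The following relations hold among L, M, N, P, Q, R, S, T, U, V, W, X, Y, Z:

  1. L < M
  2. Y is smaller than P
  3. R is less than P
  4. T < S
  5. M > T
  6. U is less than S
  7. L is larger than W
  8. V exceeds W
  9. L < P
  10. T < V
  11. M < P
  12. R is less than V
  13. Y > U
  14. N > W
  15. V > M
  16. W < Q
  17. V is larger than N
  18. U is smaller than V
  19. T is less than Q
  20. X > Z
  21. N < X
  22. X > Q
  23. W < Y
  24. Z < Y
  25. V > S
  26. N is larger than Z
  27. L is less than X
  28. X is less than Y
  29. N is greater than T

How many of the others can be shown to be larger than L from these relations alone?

The elements the relations force above L are M, X, V, Y, P — no chain reaches any other.
That is 5.

5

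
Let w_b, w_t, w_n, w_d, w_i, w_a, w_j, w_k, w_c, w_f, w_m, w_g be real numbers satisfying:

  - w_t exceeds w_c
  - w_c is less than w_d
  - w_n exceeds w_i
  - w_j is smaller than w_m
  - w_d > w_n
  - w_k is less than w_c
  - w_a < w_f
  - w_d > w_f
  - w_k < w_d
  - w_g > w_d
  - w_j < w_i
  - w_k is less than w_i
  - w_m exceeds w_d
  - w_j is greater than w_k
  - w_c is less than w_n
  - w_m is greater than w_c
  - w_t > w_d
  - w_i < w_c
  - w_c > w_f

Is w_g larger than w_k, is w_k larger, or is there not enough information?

w_g

The relevant relations are w_k < w_j; w_j < w_i; w_i < w_n; w_n < w_d; w_d < w_g.
Together: w_k < w_j < w_i < w_n < w_d < w_g.
So w_g is larger.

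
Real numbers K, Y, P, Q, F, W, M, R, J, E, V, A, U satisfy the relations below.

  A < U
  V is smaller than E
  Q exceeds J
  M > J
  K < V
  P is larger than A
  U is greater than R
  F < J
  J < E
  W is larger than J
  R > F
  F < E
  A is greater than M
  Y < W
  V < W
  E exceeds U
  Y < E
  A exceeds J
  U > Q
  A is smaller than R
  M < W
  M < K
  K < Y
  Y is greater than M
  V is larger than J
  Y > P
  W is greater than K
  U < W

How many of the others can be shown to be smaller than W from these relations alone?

Directly below W: J, M, K, V, Y, U.
One step further: F, Q, A, P, R (11 so far).
No other element is forced below W by the given relations, so the count is 11.

11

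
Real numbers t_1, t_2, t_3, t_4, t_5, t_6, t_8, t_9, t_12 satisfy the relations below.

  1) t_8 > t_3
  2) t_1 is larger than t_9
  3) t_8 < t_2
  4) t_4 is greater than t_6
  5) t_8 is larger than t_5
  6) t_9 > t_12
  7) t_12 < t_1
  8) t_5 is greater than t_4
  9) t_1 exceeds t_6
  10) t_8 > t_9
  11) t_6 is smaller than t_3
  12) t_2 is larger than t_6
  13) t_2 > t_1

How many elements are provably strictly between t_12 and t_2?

3

The relations place t_12 below t_2. An element lies strictly between them when it is forced above t_12 and also forced below t_2.
Above t_12: {t_9, t_1, t_8}. Below t_2: {t_6, t_4, t_3, t_5, t_9, t_1, t_8}.
Intersection: {t_9, t_1, t_8} — 3.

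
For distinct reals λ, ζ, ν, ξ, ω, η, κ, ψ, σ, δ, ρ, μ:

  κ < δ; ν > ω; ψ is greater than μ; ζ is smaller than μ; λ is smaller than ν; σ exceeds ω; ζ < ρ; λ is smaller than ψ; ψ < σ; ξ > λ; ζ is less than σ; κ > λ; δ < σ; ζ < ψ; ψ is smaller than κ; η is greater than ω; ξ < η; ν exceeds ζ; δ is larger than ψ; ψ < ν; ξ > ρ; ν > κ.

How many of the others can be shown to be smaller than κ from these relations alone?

4

The elements the relations force below κ are ζ, λ, μ, ψ — no chain reaches any other.
That is 4.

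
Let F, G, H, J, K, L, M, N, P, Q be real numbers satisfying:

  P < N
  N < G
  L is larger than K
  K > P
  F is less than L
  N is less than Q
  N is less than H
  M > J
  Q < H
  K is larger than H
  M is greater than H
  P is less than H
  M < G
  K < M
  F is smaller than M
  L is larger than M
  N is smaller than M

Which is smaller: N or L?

Chaining the given relations: N < Q < H < K < M < L.
So N < L; N is the smaller of the two.

N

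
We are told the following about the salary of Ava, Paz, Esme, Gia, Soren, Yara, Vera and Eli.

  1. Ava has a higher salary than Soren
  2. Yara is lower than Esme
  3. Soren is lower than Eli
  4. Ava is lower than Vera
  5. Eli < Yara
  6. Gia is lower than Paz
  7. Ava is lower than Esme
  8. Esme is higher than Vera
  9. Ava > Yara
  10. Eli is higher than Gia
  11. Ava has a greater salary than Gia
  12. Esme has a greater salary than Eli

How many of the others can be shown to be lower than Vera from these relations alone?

5

Directly below Vera: Ava.
One step further: Soren, Gia, Yara (4 so far).
One step further: Eli (5 so far).
Nothing else is reachable below Vera; 5 in all.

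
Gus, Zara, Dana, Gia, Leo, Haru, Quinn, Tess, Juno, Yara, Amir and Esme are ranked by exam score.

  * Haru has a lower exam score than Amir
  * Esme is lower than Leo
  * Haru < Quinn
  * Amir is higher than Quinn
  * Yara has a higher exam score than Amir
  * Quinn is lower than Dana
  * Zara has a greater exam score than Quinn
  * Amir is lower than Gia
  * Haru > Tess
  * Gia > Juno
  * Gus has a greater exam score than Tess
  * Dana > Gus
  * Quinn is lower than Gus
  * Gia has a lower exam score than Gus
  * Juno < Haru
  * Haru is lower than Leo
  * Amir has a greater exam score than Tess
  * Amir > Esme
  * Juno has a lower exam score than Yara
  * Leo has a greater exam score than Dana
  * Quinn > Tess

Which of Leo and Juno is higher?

Juno < Haru < Quinn < Amir < Gia < Gus < Dana < Leo, by transitivity through Haru, Quinn, Amir, Gia, Gus, Dana.
So Juno < Leo; Leo is the higher of the two.

Leo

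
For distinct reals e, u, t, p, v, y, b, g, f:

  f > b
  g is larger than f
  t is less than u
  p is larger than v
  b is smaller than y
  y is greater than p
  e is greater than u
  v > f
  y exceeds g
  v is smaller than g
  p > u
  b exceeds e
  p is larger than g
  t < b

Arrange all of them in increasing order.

t < u < e < b < f < v < g < p < y

The consecutive links are each given: t < u; u < e; e < b; b < f; f < v; v < g; g < p; p < y.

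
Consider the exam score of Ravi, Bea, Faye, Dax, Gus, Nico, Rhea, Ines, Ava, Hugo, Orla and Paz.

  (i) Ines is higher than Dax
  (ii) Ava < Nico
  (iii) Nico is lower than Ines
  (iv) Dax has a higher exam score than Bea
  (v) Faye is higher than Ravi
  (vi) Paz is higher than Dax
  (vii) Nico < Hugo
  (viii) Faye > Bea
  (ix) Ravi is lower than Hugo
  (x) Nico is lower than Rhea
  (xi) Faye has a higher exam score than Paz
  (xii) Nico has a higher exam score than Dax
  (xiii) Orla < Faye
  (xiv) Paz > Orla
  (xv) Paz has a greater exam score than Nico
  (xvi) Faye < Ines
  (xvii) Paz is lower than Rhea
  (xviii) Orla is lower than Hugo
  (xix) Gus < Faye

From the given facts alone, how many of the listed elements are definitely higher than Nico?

Directly above Nico: Hugo, Paz, Rhea, Ines.
One step further: Faye (5 so far).
No other element is forced above Nico by the given relations, so the count is 5.

5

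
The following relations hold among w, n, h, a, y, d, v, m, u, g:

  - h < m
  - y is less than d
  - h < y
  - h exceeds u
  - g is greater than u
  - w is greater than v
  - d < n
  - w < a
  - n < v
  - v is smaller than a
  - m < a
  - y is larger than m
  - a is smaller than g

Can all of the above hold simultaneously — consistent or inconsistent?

consistent

The single ordering u < h < m < y < d < n < v < w < a < g satisfies every listed relation, so no contradiction arises.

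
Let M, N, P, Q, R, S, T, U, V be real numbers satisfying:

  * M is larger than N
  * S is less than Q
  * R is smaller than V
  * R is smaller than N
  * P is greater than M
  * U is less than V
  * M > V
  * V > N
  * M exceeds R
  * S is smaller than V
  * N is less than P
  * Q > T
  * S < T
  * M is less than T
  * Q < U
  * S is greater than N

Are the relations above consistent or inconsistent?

inconsistent

Chaining the given relations yields T < Q < U < V < M, so T < M. But one relation states M < T. These cannot both hold.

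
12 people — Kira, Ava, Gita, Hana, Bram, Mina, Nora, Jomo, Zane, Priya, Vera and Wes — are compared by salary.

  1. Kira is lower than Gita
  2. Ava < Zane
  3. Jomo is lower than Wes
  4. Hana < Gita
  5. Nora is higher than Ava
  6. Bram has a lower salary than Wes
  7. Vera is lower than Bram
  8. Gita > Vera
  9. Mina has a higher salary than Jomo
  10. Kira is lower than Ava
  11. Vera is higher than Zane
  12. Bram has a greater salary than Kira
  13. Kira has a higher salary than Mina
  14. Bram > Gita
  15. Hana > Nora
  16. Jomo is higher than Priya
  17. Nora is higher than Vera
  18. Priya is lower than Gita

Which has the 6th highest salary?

Vera

The consecutive relations fix a unique order: Priya < Jomo < Mina < Kira < Ava < Zane < Vera < Nora < Hana < Gita < Bram < Wes.
Counting 6 from the largest end gives Vera.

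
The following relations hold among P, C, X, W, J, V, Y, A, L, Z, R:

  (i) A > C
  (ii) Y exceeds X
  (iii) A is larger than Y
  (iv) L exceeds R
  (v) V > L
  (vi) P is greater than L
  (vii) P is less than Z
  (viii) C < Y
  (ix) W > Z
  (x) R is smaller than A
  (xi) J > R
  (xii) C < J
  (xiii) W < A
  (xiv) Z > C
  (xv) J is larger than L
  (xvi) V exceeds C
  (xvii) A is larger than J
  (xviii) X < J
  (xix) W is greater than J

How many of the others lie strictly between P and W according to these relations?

1

Chaining upward from P reaches: Z, A.
Chaining downward from W reaches: C, X, R, L, J, Z.
Strictly between P and W are those in both lists: Z — 1 element.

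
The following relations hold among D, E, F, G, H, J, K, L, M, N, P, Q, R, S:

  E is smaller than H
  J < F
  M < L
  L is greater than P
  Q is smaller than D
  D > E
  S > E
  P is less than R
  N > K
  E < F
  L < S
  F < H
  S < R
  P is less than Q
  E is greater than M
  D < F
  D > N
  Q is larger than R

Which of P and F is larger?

F

Link the given pairs in sequence: P < L; L < S; S < R; R < Q; Q < D; D < F.
Together: P < L < S < R < Q < D < F.
So P < F; F is the larger of the two.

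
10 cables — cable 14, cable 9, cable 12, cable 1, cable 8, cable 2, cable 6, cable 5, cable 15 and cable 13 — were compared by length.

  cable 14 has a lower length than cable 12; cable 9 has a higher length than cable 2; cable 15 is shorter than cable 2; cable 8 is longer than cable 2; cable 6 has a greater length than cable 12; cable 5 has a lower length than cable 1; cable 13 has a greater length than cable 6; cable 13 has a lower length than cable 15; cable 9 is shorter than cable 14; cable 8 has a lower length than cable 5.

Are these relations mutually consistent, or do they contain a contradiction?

We have cable 2 < cable 9 stated directly, yet also cable 9 < cable 14 < cable 12 < cable 6 < cable 13 < cable 15 < cable 2 by chaining the others — so cable 9 < cable 2. Contradiction.

inconsistent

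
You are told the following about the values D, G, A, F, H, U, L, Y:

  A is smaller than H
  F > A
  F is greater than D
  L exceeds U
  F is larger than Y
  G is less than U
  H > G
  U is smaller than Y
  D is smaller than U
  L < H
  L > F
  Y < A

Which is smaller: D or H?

D < U and U < Y give D < Y.
With Y < A: D < U < Y < A.
With A < F: D < U < Y < A < F.
Then F < L extends the chain to L.
Then L < H extends the chain to H.
So D < H; D is the smaller of the two.

D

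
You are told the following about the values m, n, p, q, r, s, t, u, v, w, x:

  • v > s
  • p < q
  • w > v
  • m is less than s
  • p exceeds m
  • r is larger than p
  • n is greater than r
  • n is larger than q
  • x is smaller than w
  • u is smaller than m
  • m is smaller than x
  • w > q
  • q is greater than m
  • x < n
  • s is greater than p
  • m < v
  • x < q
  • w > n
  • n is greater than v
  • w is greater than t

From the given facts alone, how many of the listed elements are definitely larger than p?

6

Directly above p: r, s, q.
One step further: v, n, w (6 so far).
No other element is forced above p by the given relations, so the count is 6.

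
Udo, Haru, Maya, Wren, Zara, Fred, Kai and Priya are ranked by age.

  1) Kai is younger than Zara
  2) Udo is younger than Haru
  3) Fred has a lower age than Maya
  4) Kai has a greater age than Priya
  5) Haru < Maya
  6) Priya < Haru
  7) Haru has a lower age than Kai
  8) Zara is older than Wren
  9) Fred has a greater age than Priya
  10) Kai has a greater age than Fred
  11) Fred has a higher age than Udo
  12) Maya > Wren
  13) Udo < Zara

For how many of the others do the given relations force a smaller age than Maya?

5

Directly below Maya: Wren, Fred, Haru.
One step further: Priya, Udo (5 so far).
Nothing else is reachable below Maya; 5 in all.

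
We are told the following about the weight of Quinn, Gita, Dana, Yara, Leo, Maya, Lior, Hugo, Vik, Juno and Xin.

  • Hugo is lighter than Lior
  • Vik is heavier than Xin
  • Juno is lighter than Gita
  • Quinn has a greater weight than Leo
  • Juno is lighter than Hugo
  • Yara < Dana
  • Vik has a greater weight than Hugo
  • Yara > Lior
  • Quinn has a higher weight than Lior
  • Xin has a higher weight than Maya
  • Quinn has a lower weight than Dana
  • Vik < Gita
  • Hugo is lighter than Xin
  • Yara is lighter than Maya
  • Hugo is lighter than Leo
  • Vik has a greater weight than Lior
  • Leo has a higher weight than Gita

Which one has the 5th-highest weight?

Piecing the relations together gives one ordering: Juno < Hugo < Lior < Yara < Maya < Xin < Vik < Gita < Leo < Quinn < Dana.
Counting 5 from the largest end gives Vik.

Vik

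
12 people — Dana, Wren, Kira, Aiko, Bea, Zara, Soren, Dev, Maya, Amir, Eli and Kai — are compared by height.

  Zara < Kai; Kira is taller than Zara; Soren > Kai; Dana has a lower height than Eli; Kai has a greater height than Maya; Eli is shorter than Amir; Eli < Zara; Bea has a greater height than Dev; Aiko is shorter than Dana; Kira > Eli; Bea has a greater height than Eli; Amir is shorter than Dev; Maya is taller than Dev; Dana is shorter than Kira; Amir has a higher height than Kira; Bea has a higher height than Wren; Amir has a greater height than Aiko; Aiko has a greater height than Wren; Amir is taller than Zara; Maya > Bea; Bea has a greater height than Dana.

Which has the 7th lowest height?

Amir

The consecutive relations fix a unique order: Wren < Aiko < Dana < Eli < Zara < Kira < Amir < Dev < Bea < Maya < Kai < Soren.
The 7th smallest is Amir.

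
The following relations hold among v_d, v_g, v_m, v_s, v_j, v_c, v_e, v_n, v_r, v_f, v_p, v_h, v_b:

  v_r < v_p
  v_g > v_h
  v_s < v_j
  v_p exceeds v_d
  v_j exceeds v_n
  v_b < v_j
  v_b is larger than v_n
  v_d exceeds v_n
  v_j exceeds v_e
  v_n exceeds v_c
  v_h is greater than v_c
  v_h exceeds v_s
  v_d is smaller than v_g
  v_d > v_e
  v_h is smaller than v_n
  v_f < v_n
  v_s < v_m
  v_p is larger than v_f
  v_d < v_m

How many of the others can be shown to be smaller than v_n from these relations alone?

4

The elements the relations force below v_n are v_s, v_c, v_f, v_h — no chain reaches any other.
That is 4.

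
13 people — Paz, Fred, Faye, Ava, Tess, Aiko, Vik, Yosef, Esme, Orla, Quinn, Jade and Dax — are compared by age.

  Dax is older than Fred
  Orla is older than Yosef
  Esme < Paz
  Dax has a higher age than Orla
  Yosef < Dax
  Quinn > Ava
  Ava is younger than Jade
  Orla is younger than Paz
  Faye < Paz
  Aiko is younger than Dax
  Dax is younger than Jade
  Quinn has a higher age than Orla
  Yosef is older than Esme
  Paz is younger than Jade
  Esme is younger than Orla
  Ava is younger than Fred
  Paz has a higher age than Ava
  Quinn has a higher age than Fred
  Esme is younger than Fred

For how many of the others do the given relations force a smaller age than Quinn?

5

The elements the relations force below Quinn are Ava, Esme, Yosef, Orla, Fred — no chain reaches any other.
That is 5.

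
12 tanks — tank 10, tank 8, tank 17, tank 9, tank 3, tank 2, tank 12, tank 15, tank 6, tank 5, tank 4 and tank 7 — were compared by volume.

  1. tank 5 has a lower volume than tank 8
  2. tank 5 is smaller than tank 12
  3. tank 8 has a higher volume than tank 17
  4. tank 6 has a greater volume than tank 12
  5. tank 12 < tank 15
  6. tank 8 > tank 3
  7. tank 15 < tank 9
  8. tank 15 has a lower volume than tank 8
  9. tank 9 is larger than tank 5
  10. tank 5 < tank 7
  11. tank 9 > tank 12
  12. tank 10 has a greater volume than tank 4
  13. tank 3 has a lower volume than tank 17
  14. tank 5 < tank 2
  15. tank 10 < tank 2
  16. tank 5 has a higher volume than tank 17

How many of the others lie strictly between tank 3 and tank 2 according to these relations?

The relations place tank 3 below tank 2. An element lies strictly between them when it is forced above tank 3 and also forced below tank 2.
Above tank 3: {tank 17, tank 5, tank 12, tank 15, tank 6, tank 8, tank 9, tank 7}. Below tank 2: {tank 4, tank 10, tank 17, tank 5}.
Intersection: {tank 17, tank 5} — 2.

2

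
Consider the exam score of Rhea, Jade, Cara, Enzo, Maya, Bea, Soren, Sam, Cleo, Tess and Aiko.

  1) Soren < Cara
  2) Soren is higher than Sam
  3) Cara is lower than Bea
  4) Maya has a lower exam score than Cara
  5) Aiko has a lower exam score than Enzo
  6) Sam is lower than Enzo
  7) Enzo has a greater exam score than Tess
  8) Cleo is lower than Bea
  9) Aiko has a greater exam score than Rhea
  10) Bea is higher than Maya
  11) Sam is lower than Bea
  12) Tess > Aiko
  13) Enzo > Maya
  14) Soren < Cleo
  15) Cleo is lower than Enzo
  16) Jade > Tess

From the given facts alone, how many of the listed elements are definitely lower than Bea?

From Bea the given relations immediately reach Sam, Maya, Cara, Cleo.
From those, Soren — 5 in total.
Nothing else is reachable below Bea; 5 in all.

5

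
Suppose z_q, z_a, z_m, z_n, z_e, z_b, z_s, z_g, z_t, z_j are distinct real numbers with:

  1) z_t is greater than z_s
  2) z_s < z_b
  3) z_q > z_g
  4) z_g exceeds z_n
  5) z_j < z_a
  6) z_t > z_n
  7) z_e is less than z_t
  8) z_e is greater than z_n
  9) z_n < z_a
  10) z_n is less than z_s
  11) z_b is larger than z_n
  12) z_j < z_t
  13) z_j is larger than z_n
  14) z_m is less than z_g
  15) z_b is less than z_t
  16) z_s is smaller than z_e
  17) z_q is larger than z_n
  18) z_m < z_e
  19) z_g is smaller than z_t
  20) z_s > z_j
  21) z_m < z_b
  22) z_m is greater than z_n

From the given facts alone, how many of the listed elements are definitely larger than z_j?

5

Directly above z_j: z_s, z_a, z_t.
One step further: z_e, z_b (5 so far).
Nothing else is reachable above z_j; 5 in all.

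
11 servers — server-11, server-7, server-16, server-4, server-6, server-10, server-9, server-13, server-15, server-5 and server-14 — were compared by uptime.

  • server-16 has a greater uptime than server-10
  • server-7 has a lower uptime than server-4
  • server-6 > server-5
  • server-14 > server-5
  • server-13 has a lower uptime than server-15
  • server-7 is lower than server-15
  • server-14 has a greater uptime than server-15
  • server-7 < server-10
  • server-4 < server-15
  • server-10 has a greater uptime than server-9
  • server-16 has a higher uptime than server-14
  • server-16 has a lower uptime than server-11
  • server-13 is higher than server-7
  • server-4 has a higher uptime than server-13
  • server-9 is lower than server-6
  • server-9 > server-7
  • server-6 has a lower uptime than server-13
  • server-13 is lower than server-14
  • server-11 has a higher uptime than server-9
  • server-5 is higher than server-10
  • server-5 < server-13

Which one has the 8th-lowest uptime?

The consecutive relations fix a unique order: server-7 < server-9 < server-10 < server-5 < server-6 < server-13 < server-4 < server-15 < server-14 < server-16 < server-11.
The 8th smallest is server-15.

server-15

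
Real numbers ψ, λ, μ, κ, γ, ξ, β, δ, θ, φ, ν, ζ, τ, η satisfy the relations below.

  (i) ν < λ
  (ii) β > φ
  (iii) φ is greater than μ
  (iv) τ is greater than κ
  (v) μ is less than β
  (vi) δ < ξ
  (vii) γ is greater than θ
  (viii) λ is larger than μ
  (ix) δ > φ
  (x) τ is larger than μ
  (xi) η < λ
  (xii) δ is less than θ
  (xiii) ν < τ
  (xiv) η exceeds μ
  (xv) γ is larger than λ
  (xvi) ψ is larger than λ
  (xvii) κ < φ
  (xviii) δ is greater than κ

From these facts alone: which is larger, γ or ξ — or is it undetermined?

Following every chain through ξ: below ξ we get μ, κ, φ, δ.
γ is not reached, and no chain runs the other way from γ to ξ.
So the given relations leave the order of ξ and γ undetermined.

undetermined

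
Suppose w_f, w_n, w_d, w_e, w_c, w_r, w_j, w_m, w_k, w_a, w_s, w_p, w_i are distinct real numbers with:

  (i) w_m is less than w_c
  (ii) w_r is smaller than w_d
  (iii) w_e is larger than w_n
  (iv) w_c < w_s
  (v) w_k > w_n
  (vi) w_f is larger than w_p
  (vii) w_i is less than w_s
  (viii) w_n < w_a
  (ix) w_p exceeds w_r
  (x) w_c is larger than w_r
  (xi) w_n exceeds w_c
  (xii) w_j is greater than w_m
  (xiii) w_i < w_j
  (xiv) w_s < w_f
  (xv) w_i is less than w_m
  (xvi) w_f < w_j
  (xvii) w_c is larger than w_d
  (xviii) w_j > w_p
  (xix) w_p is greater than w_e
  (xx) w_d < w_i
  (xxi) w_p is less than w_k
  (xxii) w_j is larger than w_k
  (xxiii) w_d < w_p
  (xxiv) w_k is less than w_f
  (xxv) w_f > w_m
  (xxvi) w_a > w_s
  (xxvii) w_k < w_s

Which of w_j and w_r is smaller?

Chaining the given relations: w_r < w_d < w_i < w_m < w_c < w_n < w_e < w_p < w_k < w_s < w_f < w_j.
So w_r < w_j; w_r is the smaller of the two.

w_r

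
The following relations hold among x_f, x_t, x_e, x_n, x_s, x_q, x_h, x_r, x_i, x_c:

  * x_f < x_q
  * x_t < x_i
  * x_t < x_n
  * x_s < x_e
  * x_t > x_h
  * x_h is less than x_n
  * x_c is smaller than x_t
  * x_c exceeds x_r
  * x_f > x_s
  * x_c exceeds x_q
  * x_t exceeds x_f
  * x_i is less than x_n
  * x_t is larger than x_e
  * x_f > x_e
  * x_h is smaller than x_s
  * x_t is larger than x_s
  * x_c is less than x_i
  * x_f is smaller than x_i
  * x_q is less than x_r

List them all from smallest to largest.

x_h < x_s < x_e < x_f < x_q < x_r < x_c < x_t < x_i < x_n

Each adjacent pair is fixed by a given relation: x_h < x_s; x_s < x_e; x_e < x_f; x_f < x_q; x_q < x_r; x_r < x_c; x_c < x_t; x_t < x_i; x_i < x_n. Chaining them end to end gives the full order.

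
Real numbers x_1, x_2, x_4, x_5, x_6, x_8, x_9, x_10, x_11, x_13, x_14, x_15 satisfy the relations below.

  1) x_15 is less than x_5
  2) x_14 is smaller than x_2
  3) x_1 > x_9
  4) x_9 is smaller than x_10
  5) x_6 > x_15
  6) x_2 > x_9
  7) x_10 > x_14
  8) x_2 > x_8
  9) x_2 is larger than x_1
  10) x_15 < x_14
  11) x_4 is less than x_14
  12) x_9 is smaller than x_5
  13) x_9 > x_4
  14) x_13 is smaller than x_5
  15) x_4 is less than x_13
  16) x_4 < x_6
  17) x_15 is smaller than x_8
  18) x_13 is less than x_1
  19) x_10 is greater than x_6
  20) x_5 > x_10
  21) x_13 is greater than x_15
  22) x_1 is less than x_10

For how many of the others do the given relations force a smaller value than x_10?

7

From x_10 the given relations immediately reach x_14, x_6, x_9, x_1.
From those, x_15, x_4, x_13 — 7 in total.
Nothing else is reachable below x_10; 7 in all.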